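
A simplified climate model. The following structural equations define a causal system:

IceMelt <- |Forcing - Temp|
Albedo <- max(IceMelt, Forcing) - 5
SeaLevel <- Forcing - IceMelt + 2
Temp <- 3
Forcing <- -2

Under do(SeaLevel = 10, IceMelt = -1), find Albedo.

Under do(SeaLevel = 10, IceMelt = -1), each intervened variable's structural equation is replaced by its fixed value.
Albedo = max(IceMelt, Forcing) - 5  [with IceMelt=-1, Forcing=-2]  = -6

-6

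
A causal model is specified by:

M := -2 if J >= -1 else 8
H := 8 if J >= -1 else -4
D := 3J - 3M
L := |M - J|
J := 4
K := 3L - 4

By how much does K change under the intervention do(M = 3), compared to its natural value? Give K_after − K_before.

Under do(M=3), the mechanism M := -2 if J >= -1 else 8 is discarded; M is fixed at 3.
L = |M - J|  [with M=3, J=4]  = 1
K = 3L - 4  [with L=1]  = -1
Without intervention: M = -2 if J >= -1 else 8  [with J=4]  = -2; L = |M - J|  [with M=-2, J=4]  = 6; K = 3L - 4  [with L=6]  = 14.
Change = -1 − 14 = -15.

-15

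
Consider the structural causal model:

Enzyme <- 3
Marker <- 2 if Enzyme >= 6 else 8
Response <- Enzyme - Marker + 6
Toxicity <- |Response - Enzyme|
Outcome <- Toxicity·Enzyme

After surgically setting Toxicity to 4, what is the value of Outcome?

12

Intervening sets Toxicity = 4 and removes its equation (Toxicity <- |Response - Enzyme|).
Outcome = Toxicity·Enzyme  [with Toxicity=4, Enzyme=3]  = 12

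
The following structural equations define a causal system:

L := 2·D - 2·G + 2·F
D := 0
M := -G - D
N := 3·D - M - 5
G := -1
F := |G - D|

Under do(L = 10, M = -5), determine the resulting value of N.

0

Under do(L = 10, M = -5), each intervened variable's structural equation is replaced by its fixed value.
N = 3·D - M - 5  [with D=0, M=-5]  = 0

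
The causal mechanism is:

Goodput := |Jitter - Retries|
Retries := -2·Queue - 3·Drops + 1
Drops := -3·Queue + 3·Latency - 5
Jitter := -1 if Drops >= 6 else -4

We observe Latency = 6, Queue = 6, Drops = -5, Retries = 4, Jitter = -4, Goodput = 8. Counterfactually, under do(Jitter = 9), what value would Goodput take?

5

The intervention breaks the incoming arrows to Jitter: Jitter := -1 if Drops >= 6 else -4 no longer applies, and Jitter = 9.
Drops = -3·Queue + 3·Latency - 5  [with Queue=6, Latency=6]  = -5
Retries = -2·Queue - 3·Drops + 1  [with Queue=6, Drops=-5]  = 4
Goodput = |Jitter - Retries|  [with Jitter=9, Retries=4]  = 5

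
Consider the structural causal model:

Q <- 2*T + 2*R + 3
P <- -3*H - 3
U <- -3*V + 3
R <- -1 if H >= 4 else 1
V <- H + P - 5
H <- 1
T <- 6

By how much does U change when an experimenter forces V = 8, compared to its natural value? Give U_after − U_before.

-54

The intervention breaks the incoming arrows to V: V <- H + P - 5 no longer applies, and V = 8.
U = -3*V + 3  [with V=8]  = -21
Without intervention: P = -3*H - 3  [with H=1]  = -6; V = H + P - 5  [with H=1, P=-6]  = -10; U = -3*V + 3  [with V=-10]  = 33.
Change = -21 − 33 = -54.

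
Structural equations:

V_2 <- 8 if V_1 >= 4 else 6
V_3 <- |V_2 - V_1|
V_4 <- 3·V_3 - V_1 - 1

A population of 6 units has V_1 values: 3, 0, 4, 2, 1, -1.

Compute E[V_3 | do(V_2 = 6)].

Under do(V_2=6), V_2's equation is replaced by V_2=6 for every unit. Per-unit V_3: 3, 6, 2, 4, 5, 7. Mean = 4.5.

4.5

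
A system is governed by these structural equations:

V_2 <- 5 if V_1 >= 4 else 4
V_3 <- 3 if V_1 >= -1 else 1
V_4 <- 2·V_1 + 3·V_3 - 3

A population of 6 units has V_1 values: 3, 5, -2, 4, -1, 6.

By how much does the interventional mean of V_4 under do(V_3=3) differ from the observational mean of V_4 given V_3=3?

-1.8

do(V_3=3) breaks V_3's dependence on V_1. With V_3=3 fixed, V_4 across the units is 12, 16, 2, 14, 4, 18, mean 11.
Observing V_3=3 restricts to units where V_3's equation naturally yields 3: V_1 ∈ {3, 5, 4, -1, 6}. In that subpopulation V_4 = 12, 16, 14, 4, 18, mean 12.8.
Difference = 11 − 12.8 = -1.8.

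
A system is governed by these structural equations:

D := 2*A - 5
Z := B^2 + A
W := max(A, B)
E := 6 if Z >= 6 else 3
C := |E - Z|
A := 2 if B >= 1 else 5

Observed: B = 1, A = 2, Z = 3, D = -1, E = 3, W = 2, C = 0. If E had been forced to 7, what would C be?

4

Under do(E=7), the mechanism E := 6 if Z >= 6 else 3 is discarded; E is fixed at 7.
A = 2 if B >= 1 else 5  [with B=1]  = 2
Z = B^2 + A  [with B=1, A=2]  = 3
C = |E - Z|  [with E=7, Z=3]  = 4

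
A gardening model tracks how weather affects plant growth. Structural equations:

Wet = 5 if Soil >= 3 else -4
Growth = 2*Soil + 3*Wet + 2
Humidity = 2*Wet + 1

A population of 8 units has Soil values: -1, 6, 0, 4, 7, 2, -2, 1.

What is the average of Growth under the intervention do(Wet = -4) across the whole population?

-5.75

Under do(Wet=-4), Wet's equation is replaced by Wet=-4 for every unit. Per-unit Growth: -12, 2, -10, -2, 4, -6, -14, -8. Mean = -5.75.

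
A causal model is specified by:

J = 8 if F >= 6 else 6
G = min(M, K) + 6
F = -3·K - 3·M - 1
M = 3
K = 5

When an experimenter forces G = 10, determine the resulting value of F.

-25

do(G=10) replaces the equation G = min(M, K) + 6 with the constant G = 10.
F is not downstream of the intervention, so its value is determined by the original equations.
F = -3·K - 3·M - 1  [with K=5, M=3]  = -25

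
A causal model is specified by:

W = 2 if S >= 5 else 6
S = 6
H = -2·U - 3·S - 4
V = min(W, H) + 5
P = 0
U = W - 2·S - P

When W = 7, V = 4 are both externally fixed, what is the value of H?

-12

The joint intervention fixes W = 7, V = 4, removing each variable's own equation.
U = W - 2·S - P  [with W=7, S=6, P=0]  = -5
H = -2·U - 3·S - 4  [with U=-5, S=6]  = -12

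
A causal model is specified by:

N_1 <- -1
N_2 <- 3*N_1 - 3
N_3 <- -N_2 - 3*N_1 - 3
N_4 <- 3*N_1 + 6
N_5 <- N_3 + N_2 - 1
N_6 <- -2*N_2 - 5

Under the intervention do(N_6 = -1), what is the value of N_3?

do(N_6=-1) replaces the equation N_6 <- -2*N_2 - 5 with the constant N_6 = -1.
N_3 is not downstream of the intervention, so its value is determined by the original equations.
N_2 = 3*N_1 - 3  [with N_1=-1]  = -6
N_3 = -N_2 - 3*N_1 - 3  [with N_2=-6, N_1=-1]  = 6

6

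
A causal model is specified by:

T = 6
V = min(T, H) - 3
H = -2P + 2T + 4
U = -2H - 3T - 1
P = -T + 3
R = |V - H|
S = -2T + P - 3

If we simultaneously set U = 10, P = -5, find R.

23

Under do(U = 10, P = -5), each intervened variable's structural equation is replaced by its fixed value.
H = -2P + 2T + 4  [with P=-5, T=6]  = 26
V = min(T, H) - 3  [with T=6, H=26]  = 3
R = |V - H|  [with V=3, H=26]  = 23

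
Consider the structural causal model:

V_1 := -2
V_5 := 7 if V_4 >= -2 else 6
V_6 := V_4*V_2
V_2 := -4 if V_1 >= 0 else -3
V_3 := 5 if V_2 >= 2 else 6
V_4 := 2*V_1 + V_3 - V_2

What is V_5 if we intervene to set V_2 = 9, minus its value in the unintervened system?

do(V_2=9) replaces the equation V_2 := -4 if V_1 >= 0 else -3 with the constant V_2 = 9.
V_3 = 5 if V_2 >= 2 else 6  [with V_2=9]  = 5
V_4 = 2*V_1 + V_3 - V_2  [with V_1=-2, V_3=5, V_2=9]  = -8
V_5 = 7 if V_4 >= -2 else 6  [with V_4=-8]  = 6
Without intervention: V_2 = -4 if V_1 >= 0 else -3  [with V_1=-2]  = -3; V_3 = 5 if V_2 >= 2 else 6  [with V_2=-3]  = 6; V_4 = 2*V_1 + V_3 - V_2  [with V_1=-2, V_3=6, V_2=-3]  = 5; V_5 = 7 if V_4 >= -2 else 6  [with V_4=5]  = 7.
Change = 6 − 7 = -1.

-1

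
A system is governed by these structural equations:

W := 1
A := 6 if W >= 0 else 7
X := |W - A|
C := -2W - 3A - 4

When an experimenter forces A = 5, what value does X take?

4

The intervention breaks the incoming arrows to A: A := 6 if W >= 0 else 7 no longer applies, and A = 5.
X = |W - A|  [with W=1, A=5]  = 4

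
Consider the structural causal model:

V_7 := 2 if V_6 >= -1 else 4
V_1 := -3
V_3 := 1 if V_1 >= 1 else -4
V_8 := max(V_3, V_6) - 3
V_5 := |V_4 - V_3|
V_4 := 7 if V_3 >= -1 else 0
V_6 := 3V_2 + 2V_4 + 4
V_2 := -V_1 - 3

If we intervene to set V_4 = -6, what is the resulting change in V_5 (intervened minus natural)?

-2

Intervening sets V_4 = -6 and removes its equation (V_4 := 7 if V_3 >= -1 else 0).
V_3 = 1 if V_1 >= 1 else -4  [with V_1=-3]  = -4
V_5 = |V_4 - V_3|  [with V_4=-6, V_3=-4]  = 2
Without intervention: V_3 = 1 if V_1 >= 1 else -4  [with V_1=-3]  = -4; V_4 = 7 if V_3 >= -1 else 0  [with V_3=-4]  = 0; V_5 = |V_4 - V_3|  [with V_4=0, V_3=-4]  = 4.
Change = 2 − 4 = -2.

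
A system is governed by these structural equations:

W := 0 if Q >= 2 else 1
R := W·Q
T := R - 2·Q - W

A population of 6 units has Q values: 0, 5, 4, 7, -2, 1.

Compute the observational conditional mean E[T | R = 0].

E[T|R=0] averages over only the 4 units with R=0 (Q = 0, 5, 4, 7): T = -1, -10, -8, -14, mean -8.25.

-8.25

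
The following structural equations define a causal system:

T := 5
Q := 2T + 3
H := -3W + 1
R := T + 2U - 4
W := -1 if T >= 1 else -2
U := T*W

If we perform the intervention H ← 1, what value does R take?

-9

The intervention breaks the incoming arrows to H: H := -3W + 1 no longer applies, and H = 1.
Since R is not a descendant of the intervened variable, it is unaffected.
W = -1 if T >= 1 else -2  [with T=5]  = -1
U = T*W  [with T=5, W=-1]  = -5
R = T + 2U - 4  [with T=5, U=-5]  = -9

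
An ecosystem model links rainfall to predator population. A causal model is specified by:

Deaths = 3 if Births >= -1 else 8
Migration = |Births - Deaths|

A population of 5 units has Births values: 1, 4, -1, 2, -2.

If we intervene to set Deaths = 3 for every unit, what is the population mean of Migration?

2.6

do(Deaths=3) breaks Deaths's dependence on Births. With Deaths=3 fixed, Migration across the units is 2, 1, 4, 1, 5, mean 2.6.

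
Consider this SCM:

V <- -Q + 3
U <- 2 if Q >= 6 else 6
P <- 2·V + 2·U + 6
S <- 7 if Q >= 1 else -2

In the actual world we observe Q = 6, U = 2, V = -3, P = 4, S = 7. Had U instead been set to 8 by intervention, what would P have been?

16

Under do(U=8), the mechanism U <- 2 if Q >= 6 else 6 is discarded; U is fixed at 8.
V = -Q + 3  [with Q=6]  = -3
P = 2·V + 2·U + 6  [with V=-3, U=8]  = 16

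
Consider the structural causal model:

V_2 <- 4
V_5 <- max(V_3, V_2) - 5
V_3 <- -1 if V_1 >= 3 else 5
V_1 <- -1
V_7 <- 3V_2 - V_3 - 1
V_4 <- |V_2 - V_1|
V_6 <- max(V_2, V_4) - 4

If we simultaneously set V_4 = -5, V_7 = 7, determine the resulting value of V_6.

The joint intervention fixes V_4 = -5, V_7 = 7, removing each variable's own equation.
V_6 = max(V_2, V_4) - 4  [with V_2=4, V_4=-5]  = 0

0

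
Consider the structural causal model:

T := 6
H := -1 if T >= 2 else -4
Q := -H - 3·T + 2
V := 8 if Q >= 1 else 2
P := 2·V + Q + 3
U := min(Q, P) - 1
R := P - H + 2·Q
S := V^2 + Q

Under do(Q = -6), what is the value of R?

The intervention breaks the incoming arrows to Q: Q := -H - 3·T + 2 no longer applies, and Q = -6.
H = -1 if T >= 2 else -4  [with T=6]  = -1
V = 8 if Q >= 1 else 2  [with Q=-6]  = 2
P = 2·V + Q + 3  [with V=2, Q=-6]  = 1
R = P - H + 2·Q  [with P=1, H=-1, Q=-6]  = -10

-10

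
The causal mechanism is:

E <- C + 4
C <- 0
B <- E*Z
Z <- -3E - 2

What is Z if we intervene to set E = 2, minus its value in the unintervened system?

6

The intervention breaks the incoming arrows to E: E <- C + 4 no longer applies, and E = 2.
Z = -3E - 2  [with E=2]  = -8
Without intervention: E = C + 4  [with C=0]  = 4; Z = -3E - 2  [with E=4]  = -14.
Change = -8 − (-14) = 6.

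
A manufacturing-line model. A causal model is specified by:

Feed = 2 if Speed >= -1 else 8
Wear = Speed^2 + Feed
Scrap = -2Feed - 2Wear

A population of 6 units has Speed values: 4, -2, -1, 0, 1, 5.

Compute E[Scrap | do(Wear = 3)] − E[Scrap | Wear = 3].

Every unit gets Wear=3 under the intervention. Scrap values become -10, -22, -10, -10, -10, -10; E[Scrap|do(Wear=3)] = -12.
E[Scrap|Wear=3] averages over only the 2 units with Wear=3 (Speed = -1, 1): Scrap = -10, -10, mean -10.
Difference = -12 − (-10) = -2.

-2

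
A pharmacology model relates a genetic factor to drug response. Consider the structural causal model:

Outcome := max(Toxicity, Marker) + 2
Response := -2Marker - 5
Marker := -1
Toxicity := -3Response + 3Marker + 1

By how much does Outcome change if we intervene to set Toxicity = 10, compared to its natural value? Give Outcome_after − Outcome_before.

3

The intervention breaks the incoming arrows to Toxicity: Toxicity := -3Response + 3Marker + 1 no longer applies, and Toxicity = 10.
Outcome = max(Toxicity, Marker) + 2  [with Toxicity=10, Marker=-1]  = 12
Without intervention: Response = -2Marker - 5  [with Marker=-1]  = -3; Toxicity = -3Response + 3Marker + 1  [with Response=-3, Marker=-1]  = 7; Outcome = max(Toxicity, Marker) + 2  [with Toxicity=7, Marker=-1]  = 9.
Change = 12 − 9 = 3.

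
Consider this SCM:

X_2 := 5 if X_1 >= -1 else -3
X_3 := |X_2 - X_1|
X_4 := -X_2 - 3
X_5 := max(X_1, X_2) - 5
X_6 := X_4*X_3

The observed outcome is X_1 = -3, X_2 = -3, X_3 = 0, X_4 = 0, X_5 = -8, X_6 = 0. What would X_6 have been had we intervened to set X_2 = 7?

-100

Under do(X_2=7), the mechanism X_2 := 5 if X_1 >= -1 else -3 is discarded; X_2 is fixed at 7.
X_3 = |X_2 - X_1|  [with X_2=7, X_1=-3]  = 10
X_4 = -X_2 - 3  [with X_2=7]  = -10
X_6 = X_4*X_3  [with X_4=-10, X_3=10]  = -100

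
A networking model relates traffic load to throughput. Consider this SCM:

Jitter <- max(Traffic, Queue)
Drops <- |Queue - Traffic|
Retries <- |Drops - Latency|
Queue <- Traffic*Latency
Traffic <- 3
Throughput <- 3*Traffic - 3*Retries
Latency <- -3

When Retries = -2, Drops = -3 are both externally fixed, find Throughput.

Setting Retries = -2, Drops = -3 by intervention discards those variables' equations.
Throughput = 3*Traffic - 3*Retries  [with Traffic=3, Retries=-2]  = 15

15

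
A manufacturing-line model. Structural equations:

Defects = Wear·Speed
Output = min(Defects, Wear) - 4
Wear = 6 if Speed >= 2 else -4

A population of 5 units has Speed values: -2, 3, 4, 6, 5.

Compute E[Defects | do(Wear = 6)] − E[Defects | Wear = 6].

do(Wear=6) breaks Wear's dependence on Speed. With Wear=6 fixed, Defects across the units is -12, 18, 24, 36, 30, mean 19.2.
Conditioning on Wear=6 selects the 4 unit(s) with Speed ∈ {3, 4, 6, 5}. Their Defects values: 18, 24, 36, 30. Mean = 27.
Difference = 19.2 − 27 = -7.8.

-7.8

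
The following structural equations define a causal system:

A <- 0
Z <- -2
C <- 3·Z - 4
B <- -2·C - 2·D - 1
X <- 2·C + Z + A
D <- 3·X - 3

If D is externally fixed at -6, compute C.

do(D=-6) replaces the equation D <- 3·X - 3 with the constant D = -6.
C is not downstream of the intervention, so its value is determined by the original equations.
C = 3·Z - 4  [with Z=-2]  = -10

-10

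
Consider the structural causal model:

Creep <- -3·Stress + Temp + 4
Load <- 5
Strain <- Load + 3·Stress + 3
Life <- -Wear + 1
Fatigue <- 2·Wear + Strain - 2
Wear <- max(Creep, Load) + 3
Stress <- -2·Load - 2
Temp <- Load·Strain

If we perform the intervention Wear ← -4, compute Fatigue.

Intervening sets Wear = -4 and removes its equation (Wear <- max(Creep, Load) + 3).
Stress = -2·Load - 2  [with Load=5]  = -12
Strain = Load + 3·Stress + 3  [with Load=5, Stress=-12]  = -28
Fatigue = 2·Wear + Strain - 2  [with Wear=-4, Strain=-28]  = -38

-38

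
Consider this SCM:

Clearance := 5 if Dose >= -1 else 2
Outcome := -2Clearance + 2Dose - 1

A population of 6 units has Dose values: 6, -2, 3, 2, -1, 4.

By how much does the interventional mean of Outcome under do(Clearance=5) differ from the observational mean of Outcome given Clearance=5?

Under do(Clearance=5), Clearance's equation is replaced by Clearance=5 for every unit. Per-unit Outcome: 1, -15, -5, -7, -13, -3. Mean = -7.
E[Outcome|Clearance=5] averages over only the 5 units with Clearance=5 (Dose = 6, 3, 2, -1, 4): Outcome = 1, -5, -7, -13, -3, mean -5.4.
Difference = -7 − (-5.4) = -1.6.

-1.6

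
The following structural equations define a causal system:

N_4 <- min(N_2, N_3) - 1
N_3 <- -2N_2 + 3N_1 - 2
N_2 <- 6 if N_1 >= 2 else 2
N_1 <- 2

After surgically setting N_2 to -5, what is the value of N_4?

-6

Under do(N_2=-5), the mechanism N_2 <- 6 if N_1 >= 2 else 2 is discarded; N_2 is fixed at -5.
N_3 = -2N_2 + 3N_1 - 2  [with N_2=-5, N_1=2]  = 14
N_4 = min(N_2, N_3) - 1  [with N_2=-5, N_3=14]  = -6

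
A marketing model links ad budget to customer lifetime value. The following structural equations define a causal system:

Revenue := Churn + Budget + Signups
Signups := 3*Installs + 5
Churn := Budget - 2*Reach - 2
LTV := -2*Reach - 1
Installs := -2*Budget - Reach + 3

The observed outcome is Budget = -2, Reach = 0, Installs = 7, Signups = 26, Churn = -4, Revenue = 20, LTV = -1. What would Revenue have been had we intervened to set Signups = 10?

Under do(Signups=10), the mechanism Signups := 3*Installs + 5 is discarded; Signups is fixed at 10.
Churn = Budget - 2*Reach - 2  [with Budget=-2, Reach=0]  = -4
Revenue = Churn + Budget + Signups  [with Churn=-4, Budget=-2, Signups=10]  = 4

4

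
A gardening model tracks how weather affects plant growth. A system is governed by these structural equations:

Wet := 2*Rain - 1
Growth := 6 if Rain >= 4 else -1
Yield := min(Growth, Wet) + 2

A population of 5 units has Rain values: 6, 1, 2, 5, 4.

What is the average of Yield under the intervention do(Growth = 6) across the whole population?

Every unit gets Growth=6 under the intervention. Yield values become 8, 3, 5, 8, 8; E[Yield|do(Growth=6)] = 6.4.

6.4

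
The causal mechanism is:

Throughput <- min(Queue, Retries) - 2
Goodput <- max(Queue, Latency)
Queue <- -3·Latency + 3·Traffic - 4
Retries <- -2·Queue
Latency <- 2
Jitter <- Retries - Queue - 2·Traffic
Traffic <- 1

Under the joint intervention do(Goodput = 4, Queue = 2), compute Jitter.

-8

Under do(Goodput = 4, Queue = 2), each intervened variable's structural equation is replaced by its fixed value.
Retries = -2·Queue  [with Queue=2]  = -4
Jitter = Retries - Queue - 2·Traffic  [with Retries=-4, Queue=2, Traffic=1]  = -8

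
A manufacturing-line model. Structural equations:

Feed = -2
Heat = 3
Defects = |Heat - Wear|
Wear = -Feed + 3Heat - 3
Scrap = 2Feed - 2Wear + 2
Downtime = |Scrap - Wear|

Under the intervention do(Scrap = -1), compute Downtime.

9

The intervention breaks the incoming arrows to Scrap: Scrap = 2Feed - 2Wear + 2 no longer applies, and Scrap = -1.
Wear = -Feed + 3Heat - 3  [with Feed=-2, Heat=3]  = 8
Downtime = |Scrap - Wear|  [with Scrap=-1, Wear=8]  = 9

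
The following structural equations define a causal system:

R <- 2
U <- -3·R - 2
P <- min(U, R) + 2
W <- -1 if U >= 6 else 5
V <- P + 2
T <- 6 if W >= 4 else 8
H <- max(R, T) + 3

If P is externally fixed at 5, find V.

do(P=5) replaces the equation P <- min(U, R) + 2 with the constant P = 5.
V = P + 2  [with P=5]  = 7

7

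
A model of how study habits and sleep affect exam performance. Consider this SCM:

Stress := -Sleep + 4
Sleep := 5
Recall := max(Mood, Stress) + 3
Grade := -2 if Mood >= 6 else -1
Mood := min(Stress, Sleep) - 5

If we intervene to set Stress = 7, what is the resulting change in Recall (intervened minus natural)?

8

Under do(Stress=7), the mechanism Stress := -Sleep + 4 is discarded; Stress is fixed at 7.
Mood = min(Stress, Sleep) - 5  [with Stress=7, Sleep=5]  = 0
Recall = max(Mood, Stress) + 3  [with Mood=0, Stress=7]  = 10
Without intervention: Stress = -Sleep + 4  [with Sleep=5]  = -1; Mood = min(Stress, Sleep) - 5  [with Stress=-1, Sleep=5]  = -6; Recall = max(Mood, Stress) + 3  [with Mood=-6, Stress=-1]  = 2.
Change = 10 − 2 = 8.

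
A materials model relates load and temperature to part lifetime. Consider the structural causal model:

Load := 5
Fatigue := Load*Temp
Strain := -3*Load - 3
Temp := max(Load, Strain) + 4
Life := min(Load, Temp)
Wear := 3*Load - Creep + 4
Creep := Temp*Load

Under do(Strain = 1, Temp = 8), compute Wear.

-21

Under do(Strain = 1, Temp = 8), each intervened variable's structural equation is replaced by its fixed value.
Creep = Temp*Load  [with Temp=8, Load=5]  = 40
Wear = 3*Load - Creep + 4  [with Load=5, Creep=40]  = -21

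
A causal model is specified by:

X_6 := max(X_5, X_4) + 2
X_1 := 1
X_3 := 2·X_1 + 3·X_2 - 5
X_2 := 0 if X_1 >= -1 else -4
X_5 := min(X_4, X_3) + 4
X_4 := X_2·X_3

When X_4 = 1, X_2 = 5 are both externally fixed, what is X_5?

The joint intervention fixes X_4 = 1, X_2 = 5, removing each variable's own equation.
X_3 = 2·X_1 + 3·X_2 - 5  [with X_1=1, X_2=5]  = 12
X_5 = min(X_4, X_3) + 4  [with X_4=1, X_3=12]  = 5

5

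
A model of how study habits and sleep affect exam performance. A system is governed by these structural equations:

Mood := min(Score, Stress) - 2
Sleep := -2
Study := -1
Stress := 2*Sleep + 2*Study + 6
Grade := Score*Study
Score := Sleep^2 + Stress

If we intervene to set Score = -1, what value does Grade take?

Under do(Score=-1), the mechanism Score := Sleep^2 + Stress is discarded; Score is fixed at -1.
Grade = Score*Study  [with Score=-1, Study=-1]  = 1

1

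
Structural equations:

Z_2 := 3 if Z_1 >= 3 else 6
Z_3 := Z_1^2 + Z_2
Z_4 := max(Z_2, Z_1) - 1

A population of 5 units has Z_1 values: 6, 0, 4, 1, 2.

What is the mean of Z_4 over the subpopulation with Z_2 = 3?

Conditioning on Z_2=3 selects the 2 unit(s) with Z_1 ∈ {6, 4}. Their Z_4 values: 5, 3. Mean = 4.

4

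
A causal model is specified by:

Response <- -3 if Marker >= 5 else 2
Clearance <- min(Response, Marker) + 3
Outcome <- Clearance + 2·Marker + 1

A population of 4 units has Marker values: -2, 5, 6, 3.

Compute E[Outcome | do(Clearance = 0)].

7

do(Clearance=0) breaks Clearance's dependence on Marker. With Clearance=0 fixed, Outcome across the units is -3, 11, 13, 7, mean 7.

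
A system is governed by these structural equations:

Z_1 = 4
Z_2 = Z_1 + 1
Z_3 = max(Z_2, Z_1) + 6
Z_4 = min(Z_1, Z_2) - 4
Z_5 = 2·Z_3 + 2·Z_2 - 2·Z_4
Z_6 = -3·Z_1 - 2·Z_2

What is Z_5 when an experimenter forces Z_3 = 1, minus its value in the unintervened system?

do(Z_3=1) replaces the equation Z_3 = max(Z_2, Z_1) + 6 with the constant Z_3 = 1.
Z_2 = Z_1 + 1  [with Z_1=4]  = 5
Z_4 = min(Z_1, Z_2) - 4  [with Z_1=4, Z_2=5]  = 0
Z_5 = 2·Z_3 + 2·Z_2 - 2·Z_4  [with Z_3=1, Z_2=5, Z_4=0]  = 12
Without intervention: Z_2 = Z_1 + 1  [with Z_1=4]  = 5; Z_3 = max(Z_2, Z_1) + 6  [with Z_2=5, Z_1=4]  = 11; Z_4 = min(Z_1, Z_2) - 4  [with Z_1=4, Z_2=5]  = 0; Z_5 = 2·Z_3 + 2·Z_2 - 2·Z_4  [with Z_3=11, Z_2=5, Z_4=0]  = 32.
Change = 12 − 32 = -20.

-20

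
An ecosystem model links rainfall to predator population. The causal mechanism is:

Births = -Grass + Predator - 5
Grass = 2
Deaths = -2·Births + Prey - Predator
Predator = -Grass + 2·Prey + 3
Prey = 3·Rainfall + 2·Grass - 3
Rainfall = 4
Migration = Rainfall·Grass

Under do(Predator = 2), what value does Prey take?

Under do(Predator=2), the mechanism Predator = -Grass + 2·Prey + 3 is discarded; Predator is fixed at 2.
Since Prey is not a descendant of the intervened variable, it is unaffected.
Prey = 3·Rainfall + 2·Grass - 3  [with Rainfall=4, Grass=2]  = 13

13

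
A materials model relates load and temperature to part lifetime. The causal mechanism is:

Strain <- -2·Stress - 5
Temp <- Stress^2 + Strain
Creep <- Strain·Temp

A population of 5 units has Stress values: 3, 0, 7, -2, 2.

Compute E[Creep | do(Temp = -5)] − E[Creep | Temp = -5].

Every unit gets Temp=-5 under the intervention. Creep values become 55, 25, 95, 5, 45; E[Creep|do(Temp=-5)] = 45.
Observing Temp=-5 restricts to units where Temp's equation naturally yields -5: Stress ∈ {0, 2}. In that subpopulation Creep = 25, 45, mean 35.
Difference = 45 − 35 = 10.

10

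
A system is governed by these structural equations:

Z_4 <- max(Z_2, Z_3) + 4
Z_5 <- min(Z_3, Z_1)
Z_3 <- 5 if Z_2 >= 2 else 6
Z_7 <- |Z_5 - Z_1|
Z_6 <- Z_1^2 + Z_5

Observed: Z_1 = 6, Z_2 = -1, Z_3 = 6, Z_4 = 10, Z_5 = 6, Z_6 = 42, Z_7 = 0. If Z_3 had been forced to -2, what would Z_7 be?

The intervention breaks the incoming arrows to Z_3: Z_3 <- 5 if Z_2 >= 2 else 6 no longer applies, and Z_3 = -2.
Z_5 = min(Z_3, Z_1)  [with Z_3=-2, Z_1=6]  = -2
Z_7 = |Z_5 - Z_1|  [with Z_5=-2, Z_1=6]  = 8

8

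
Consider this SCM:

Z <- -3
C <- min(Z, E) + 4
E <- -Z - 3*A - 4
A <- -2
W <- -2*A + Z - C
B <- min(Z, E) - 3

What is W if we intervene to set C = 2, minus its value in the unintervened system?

-1

Under do(C=2), the mechanism C <- min(Z, E) + 4 is discarded; C is fixed at 2.
W = -2*A + Z - C  [with A=-2, Z=-3, C=2]  = -1
Without intervention: E = -Z - 3*A - 4  [with Z=-3, A=-2]  = 5; C = min(Z, E) + 4  [with Z=-3, E=5]  = 1; W = -2*A + Z - C  [with A=-2, Z=-3, C=1]  = 0.
Change = -1 − 0 = -1.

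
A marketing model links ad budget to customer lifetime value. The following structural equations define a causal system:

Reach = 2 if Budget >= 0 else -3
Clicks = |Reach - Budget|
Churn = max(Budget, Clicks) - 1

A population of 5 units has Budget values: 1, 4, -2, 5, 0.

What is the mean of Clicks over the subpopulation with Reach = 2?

E[Clicks|Reach=2] averages over only the 4 units with Reach=2 (Budget = 1, 4, 5, 0): Clicks = 1, 2, 3, 2, mean 2.

2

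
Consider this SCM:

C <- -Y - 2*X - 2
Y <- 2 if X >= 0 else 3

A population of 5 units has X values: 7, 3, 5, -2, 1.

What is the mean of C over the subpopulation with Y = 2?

-12

Observing Y=2 restricts to units where Y's equation naturally yields 2: X ∈ {7, 3, 5, 1}. In that subpopulation C = -18, -10, -14, -6, mean -12.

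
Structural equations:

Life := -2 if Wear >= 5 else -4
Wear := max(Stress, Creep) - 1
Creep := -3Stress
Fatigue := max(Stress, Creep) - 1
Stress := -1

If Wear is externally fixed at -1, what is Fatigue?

2

The intervention breaks the incoming arrows to Wear: Wear := max(Stress, Creep) - 1 no longer applies, and Wear = -1.
Fatigue is not downstream of the intervention, so its value is determined by the original equations.
Creep = -3Stress  [with Stress=-1]  = 3
Fatigue = max(Stress, Creep) - 1  [with Stress=-1, Creep=3]  = 2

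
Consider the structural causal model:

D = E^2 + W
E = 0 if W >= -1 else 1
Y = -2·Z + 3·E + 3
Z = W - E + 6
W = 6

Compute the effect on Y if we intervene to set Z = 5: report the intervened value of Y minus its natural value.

do(Z=5) replaces the equation Z = W - E + 6 with the constant Z = 5.
E = 0 if W >= -1 else 1  [with W=6]  = 0
Y = -2·Z + 3·E + 3  [with Z=5, E=0]  = -7
Without intervention: E = 0 if W >= -1 else 1  [with W=6]  = 0; Z = W - E + 6  [with W=6, E=0]  = 12; Y = -2·Z + 3·E + 3  [with Z=12, E=0]  = -21.
Change = -7 − (-21) = 14.

14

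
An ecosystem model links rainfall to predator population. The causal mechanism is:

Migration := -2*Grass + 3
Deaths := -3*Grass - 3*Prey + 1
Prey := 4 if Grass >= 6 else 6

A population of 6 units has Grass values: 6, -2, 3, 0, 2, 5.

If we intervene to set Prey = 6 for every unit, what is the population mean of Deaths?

-24

do(Prey=6) breaks Prey's dependence on Grass. With Prey=6 fixed, Deaths across the units is -35, -11, -26, -17, -23, -32, mean -24.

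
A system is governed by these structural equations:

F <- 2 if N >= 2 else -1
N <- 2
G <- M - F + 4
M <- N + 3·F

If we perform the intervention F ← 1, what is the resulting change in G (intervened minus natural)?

Under do(F=1), the mechanism F <- 2 if N >= 2 else -1 is discarded; F is fixed at 1.
M = N + 3·F  [with N=2, F=1]  = 5
G = M - F + 4  [with M=5, F=1]  = 8
Without intervention: F = 2 if N >= 2 else -1  [with N=2]  = 2; M = N + 3·F  [with N=2, F=2]  = 8; G = M - F + 4  [with M=8, F=2]  = 10.
Change = 8 − 10 = -2.

-2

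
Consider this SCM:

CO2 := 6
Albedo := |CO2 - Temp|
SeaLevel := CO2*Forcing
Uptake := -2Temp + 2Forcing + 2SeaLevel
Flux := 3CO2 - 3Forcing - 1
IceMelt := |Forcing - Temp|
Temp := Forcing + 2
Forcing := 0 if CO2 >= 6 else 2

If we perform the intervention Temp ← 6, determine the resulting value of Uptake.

The intervention breaks the incoming arrows to Temp: Temp := Forcing + 2 no longer applies, and Temp = 6.
Forcing = 0 if CO2 >= 6 else 2  [with CO2=6]  = 0
SeaLevel = CO2*Forcing  [with CO2=6, Forcing=0]  = 0
Uptake = -2Temp + 2Forcing + 2SeaLevel  [with Temp=6, Forcing=0, SeaLevel=0]  = -12

-12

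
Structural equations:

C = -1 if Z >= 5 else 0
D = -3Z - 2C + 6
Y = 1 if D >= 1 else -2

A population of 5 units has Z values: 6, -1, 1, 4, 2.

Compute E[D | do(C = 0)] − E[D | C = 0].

-2.7

do(C=0) breaks C's dependence on Z. With C=0 fixed, D across the units is -12, 9, 3, -6, 0, mean -1.2.
E[D|C=0] averages over only the 4 units with C=0 (Z = -1, 1, 4, 2): D = 9, 3, -6, 0, mean 1.5.
Difference = -1.2 − 1.5 = -2.7.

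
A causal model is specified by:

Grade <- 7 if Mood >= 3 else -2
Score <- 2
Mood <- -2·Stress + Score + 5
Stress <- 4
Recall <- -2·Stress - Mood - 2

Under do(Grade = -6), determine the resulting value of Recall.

The intervention breaks the incoming arrows to Grade: Grade <- 7 if Mood >= 3 else -2 no longer applies, and Grade = -6.
Since Recall is not a descendant of the intervened variable, it is unaffected.
Mood = -2·Stress + Score + 5  [with Stress=4, Score=2]  = -1
Recall = -2·Stress - Mood - 2  [with Stress=4, Mood=-1]  = -9

-9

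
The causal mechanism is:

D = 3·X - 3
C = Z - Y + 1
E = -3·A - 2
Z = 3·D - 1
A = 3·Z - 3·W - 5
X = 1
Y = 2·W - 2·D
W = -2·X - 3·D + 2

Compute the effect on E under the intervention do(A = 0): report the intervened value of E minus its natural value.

-24

Intervening sets A = 0 and removes its equation (A = 3·Z - 3·W - 5).
E = -3·A - 2  [with A=0]  = -2
Without intervention: D = 3·X - 3  [with X=1]  = 0; W = -2·X - 3·D + 2  [with X=1, D=0]  = 0; Z = 3·D - 1  [with D=0]  = -1; A = 3·Z - 3·W - 5  [with Z=-1, W=0]  = -8; E = -3·A - 2  [with A=-8]  = 22.
Change = -2 − 22 = -24.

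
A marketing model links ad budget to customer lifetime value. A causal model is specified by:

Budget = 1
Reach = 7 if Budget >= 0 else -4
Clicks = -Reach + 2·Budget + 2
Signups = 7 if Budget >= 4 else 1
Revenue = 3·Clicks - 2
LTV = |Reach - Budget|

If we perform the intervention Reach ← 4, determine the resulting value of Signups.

1

Under do(Reach=4), the mechanism Reach = 7 if Budget >= 0 else -4 is discarded; Reach is fixed at 4.
Since Signups is not a descendant of the intervened variable, it is unaffected.
Signups = 7 if Budget >= 4 else 1  [with Budget=1]  = 1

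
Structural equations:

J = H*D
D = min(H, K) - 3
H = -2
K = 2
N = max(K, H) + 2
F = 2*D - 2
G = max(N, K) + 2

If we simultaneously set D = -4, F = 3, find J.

Setting D = -4, F = 3 by intervention discards those variables' equations.
J = H*D  [with H=-2, D=-4]  = 8

8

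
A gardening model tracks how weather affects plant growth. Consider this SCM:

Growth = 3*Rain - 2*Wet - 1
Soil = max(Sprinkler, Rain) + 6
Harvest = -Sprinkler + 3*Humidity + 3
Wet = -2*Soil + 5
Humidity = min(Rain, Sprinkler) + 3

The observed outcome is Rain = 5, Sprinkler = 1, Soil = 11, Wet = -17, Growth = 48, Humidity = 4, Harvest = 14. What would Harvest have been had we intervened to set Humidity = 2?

Intervening sets Humidity = 2 and removes its equation (Humidity = min(Rain, Sprinkler) + 3).
Harvest = -Sprinkler + 3*Humidity + 3  [with Sprinkler=1, Humidity=2]  = 8

8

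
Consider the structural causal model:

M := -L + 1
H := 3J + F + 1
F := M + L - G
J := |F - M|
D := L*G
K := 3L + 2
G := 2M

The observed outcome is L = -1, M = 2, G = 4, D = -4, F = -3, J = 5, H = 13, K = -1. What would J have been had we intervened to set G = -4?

The intervention breaks the incoming arrows to G: G := 2M no longer applies, and G = -4.
M = -L + 1  [with L=-1]  = 2
F = M + L - G  [with M=2, L=-1, G=-4]  = 5
J = |F - M|  [with F=5, M=2]  = 3

3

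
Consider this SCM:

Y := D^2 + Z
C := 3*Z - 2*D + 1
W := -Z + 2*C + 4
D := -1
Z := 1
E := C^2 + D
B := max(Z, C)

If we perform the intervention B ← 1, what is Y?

Under do(B=1), the mechanism B := max(Z, C) is discarded; B is fixed at 1.
Since Y is not a descendant of the intervened variable, it is unaffected.
Y = D^2 + Z  [with D=-1, Z=1]  = 2

2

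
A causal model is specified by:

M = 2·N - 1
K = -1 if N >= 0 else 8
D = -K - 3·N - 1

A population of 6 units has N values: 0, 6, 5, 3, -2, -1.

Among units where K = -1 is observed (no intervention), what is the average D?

-10.5

Conditioning on K=-1 selects the 4 unit(s) with N ∈ {0, 6, 5, 3}. Their D values: 0, -18, -15, -9. Mean = -10.5.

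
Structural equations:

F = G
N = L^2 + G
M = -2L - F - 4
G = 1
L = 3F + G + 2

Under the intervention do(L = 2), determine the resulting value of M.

-9

The intervention breaks the incoming arrows to L: L = 3F + G + 2 no longer applies, and L = 2.
F = G  [with G=1]  = 1
M = -2L - F - 4  [with L=2, F=1]  = -9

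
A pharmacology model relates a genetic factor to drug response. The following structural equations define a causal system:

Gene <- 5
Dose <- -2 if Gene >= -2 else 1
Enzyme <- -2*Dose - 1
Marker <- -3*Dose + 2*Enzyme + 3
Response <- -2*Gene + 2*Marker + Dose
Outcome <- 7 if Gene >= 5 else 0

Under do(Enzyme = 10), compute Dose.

Under do(Enzyme=10), the mechanism Enzyme <- -2*Dose - 1 is discarded; Enzyme is fixed at 10.
Since Dose is not a descendant of the intervened variable, it is unaffected.
Dose = -2 if Gene >= -2 else 1  [with Gene=5]  = -2

-2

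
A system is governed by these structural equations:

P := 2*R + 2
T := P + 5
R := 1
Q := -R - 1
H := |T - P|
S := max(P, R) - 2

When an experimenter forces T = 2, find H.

2

The intervention breaks the incoming arrows to T: T := P + 5 no longer applies, and T = 2.
P = 2*R + 2  [with R=1]  = 4
H = |T - P|  [with T=2, P=4]  = 2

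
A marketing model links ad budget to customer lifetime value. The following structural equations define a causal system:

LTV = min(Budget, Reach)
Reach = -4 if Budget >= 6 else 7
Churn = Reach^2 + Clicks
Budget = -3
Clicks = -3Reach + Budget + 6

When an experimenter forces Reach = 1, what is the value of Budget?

-3

Under do(Reach=1), the mechanism Reach = -4 if Budget >= 6 else 7 is discarded; Reach is fixed at 1.
Budget is not downstream of the intervention, so its value is determined by the original equations.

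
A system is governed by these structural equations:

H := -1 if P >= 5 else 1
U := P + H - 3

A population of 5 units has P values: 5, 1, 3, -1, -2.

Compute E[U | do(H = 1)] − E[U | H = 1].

0.95

do(H=1) breaks H's dependence on P. With H=1 fixed, U across the units is 3, -1, 1, -3, -4, mean -0.8.
E[U|H=1] averages over only the 4 units with H=1 (P = 1, 3, -1, -2): U = -1, 1, -3, -4, mean -1.75.
Difference = -0.8 − (-1.75) = 0.95.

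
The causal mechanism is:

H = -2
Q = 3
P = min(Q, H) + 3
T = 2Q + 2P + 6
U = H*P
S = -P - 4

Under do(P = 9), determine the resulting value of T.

30

The intervention breaks the incoming arrows to P: P = min(Q, H) + 3 no longer applies, and P = 9.
T = 2Q + 2P + 6  [with Q=3, P=9]  = 30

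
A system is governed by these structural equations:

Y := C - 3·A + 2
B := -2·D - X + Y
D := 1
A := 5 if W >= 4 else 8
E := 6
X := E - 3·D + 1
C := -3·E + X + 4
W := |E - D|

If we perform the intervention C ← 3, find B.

do(C=3) replaces the equation C := -3·E + X + 4 with the constant C = 3.
X = E - 3·D + 1  [with E=6, D=1]  = 4
W = |E - D|  [with E=6, D=1]  = 5
A = 5 if W >= 4 else 8  [with W=5]  = 5
Y = C - 3·A + 2  [with C=3, A=5]  = -10
B = -2·D - X + Y  [with D=1, X=4, Y=-10]  = -16

-16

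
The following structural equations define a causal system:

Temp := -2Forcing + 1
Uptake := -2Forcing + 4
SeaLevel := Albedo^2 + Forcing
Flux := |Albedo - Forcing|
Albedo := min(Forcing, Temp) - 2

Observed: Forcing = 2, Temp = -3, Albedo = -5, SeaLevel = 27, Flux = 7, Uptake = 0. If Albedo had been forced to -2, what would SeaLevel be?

6

The intervention breaks the incoming arrows to Albedo: Albedo := min(Forcing, Temp) - 2 no longer applies, and Albedo = -2.
SeaLevel = Albedo^2 + Forcing  [with Albedo=-2, Forcing=2]  = 6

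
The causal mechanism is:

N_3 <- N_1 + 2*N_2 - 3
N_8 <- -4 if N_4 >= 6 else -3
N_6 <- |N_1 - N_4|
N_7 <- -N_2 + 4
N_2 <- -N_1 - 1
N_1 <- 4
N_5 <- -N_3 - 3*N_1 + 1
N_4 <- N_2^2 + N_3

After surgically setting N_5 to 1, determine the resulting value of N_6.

12

The intervention breaks the incoming arrows to N_5: N_5 <- -N_3 - 3*N_1 + 1 no longer applies, and N_5 = 1.
Since N_6 is not a descendant of the intervened variable, it is unaffected.
N_2 = -N_1 - 1  [with N_1=4]  = -5
N_3 = N_1 + 2*N_2 - 3  [with N_1=4, N_2=-5]  = -9
N_4 = N_2^2 + N_3  [with N_2=-5, N_3=-9]  = 16
N_6 = |N_1 - N_4|  [with N_1=4, N_4=16]  = 12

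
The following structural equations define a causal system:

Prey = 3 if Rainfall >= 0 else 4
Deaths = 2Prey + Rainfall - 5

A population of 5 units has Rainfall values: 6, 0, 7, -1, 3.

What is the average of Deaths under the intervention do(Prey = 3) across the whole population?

4

Every unit gets Prey=3 under the intervention. Deaths values become 7, 1, 8, 0, 4; E[Deaths|do(Prey=3)] = 4.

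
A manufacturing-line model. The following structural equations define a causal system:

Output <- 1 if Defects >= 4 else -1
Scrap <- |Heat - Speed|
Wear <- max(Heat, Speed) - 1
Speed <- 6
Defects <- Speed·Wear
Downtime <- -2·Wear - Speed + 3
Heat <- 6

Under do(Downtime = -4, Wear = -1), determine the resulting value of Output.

-1

Setting Downtime = -4, Wear = -1 by intervention discards those variables' equations.
Defects = Speed·Wear  [with Speed=6, Wear=-1]  = -6
Output = 1 if Defects >= 4 else -1  [with Defects=-6]  = -1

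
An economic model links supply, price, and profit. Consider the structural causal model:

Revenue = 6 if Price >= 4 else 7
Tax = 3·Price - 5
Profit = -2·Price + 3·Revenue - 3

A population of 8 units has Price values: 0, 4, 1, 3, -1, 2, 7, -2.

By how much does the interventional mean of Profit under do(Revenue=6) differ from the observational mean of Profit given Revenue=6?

7.5

do(Revenue=6) breaks Revenue's dependence on Price. With Revenue=6 fixed, Profit across the units is 15, 7, 13, 9, 17, 11, 1, 19, mean 11.5.
Conditioning on Revenue=6 selects the 2 unit(s) with Price ∈ {4, 7}. Their Profit values: 7, 1. Mean = 4.
Difference = 11.5 − 4 = 7.5.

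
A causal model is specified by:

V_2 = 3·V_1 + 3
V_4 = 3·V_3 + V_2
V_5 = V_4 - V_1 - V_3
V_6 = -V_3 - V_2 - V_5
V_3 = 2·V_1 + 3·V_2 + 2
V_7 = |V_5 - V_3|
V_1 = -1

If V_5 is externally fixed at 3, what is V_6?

-3

The intervention breaks the incoming arrows to V_5: V_5 = V_4 - V_1 - V_3 no longer applies, and V_5 = 3.
V_2 = 3·V_1 + 3  [with V_1=-1]  = 0
V_3 = 2·V_1 + 3·V_2 + 2  [with V_1=-1, V_2=0]  = 0
V_6 = -V_3 - V_2 - V_5  [with V_3=0, V_2=0, V_5=3]  = -3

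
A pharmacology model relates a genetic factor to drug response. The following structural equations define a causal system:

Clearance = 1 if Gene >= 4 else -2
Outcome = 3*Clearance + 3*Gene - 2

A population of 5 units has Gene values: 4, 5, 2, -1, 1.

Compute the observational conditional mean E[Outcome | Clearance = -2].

-6

Observing Clearance=-2 restricts to units where Clearance's equation naturally yields -2: Gene ∈ {2, -1, 1}. In that subpopulation Outcome = -2, -11, -5, mean -6.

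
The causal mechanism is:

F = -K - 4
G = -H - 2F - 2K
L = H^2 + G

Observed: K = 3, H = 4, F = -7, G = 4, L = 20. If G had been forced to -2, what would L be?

Intervening sets G = -2 and removes its equation (G = -H - 2F - 2K).
L = H^2 + G  [with H=4, G=-2]  = 14

14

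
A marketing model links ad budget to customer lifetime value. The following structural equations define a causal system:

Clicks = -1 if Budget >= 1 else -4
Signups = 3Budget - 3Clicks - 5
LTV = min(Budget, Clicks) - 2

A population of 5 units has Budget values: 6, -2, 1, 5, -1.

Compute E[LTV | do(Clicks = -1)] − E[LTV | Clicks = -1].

-0.2

do(Clicks=-1) breaks Clicks's dependence on Budget. With Clicks=-1 fixed, LTV across the units is -3, -4, -3, -3, -3, mean -3.2.
E[LTV|Clicks=-1] averages over only the 3 units with Clicks=-1 (Budget = 6, 1, 5): LTV = -3, -3, -3, mean -3.
Difference = -3.2 − (-3) = -0.2.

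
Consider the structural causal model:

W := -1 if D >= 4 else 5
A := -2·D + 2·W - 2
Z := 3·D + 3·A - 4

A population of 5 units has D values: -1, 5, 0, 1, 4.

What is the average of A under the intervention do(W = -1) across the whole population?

-7.6

Every unit gets W=-1 under the intervention. A values become -2, -14, -4, -6, -12; E[A|do(W=-1)] = -7.6.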